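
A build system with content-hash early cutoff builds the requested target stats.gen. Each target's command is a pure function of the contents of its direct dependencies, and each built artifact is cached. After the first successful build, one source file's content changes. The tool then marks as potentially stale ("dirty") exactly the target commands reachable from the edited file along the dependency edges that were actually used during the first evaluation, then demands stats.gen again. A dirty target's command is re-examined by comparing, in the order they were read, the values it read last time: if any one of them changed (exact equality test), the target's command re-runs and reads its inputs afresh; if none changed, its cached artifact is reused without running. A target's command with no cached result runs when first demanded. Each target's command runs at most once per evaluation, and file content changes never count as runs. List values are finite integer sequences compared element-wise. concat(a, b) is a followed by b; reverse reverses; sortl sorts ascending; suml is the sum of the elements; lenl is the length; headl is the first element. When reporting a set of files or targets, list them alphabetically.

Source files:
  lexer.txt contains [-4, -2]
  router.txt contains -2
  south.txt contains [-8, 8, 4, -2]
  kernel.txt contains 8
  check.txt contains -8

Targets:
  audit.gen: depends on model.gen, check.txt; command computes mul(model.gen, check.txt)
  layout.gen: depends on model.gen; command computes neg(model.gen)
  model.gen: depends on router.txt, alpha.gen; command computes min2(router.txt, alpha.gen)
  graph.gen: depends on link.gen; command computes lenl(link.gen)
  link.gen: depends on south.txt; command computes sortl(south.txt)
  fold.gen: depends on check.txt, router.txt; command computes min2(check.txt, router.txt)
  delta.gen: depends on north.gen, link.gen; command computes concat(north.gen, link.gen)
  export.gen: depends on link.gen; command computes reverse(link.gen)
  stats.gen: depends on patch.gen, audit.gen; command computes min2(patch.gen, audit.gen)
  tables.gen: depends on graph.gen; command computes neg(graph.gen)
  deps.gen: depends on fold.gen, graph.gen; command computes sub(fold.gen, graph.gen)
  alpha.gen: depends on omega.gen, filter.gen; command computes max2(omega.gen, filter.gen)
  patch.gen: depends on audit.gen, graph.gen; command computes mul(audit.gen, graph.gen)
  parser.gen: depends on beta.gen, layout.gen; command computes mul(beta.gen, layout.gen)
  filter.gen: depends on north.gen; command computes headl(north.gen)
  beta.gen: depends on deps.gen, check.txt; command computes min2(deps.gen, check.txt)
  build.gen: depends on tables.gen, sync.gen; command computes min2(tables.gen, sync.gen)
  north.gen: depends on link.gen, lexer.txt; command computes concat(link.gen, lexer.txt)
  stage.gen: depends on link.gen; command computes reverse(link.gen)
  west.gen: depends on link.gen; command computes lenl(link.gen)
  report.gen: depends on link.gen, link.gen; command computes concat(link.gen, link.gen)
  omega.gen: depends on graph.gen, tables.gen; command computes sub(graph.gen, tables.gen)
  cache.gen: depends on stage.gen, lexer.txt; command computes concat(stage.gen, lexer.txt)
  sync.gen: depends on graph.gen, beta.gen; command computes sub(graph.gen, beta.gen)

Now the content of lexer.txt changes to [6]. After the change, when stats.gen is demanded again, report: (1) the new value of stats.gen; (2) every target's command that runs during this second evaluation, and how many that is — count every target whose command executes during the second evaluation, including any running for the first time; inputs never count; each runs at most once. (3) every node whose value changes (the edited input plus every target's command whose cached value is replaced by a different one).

First evaluation (everything demanded from the output):
  link.gen = sortl([-8, 8, 4, -2]) = [-8, -2, 4, 8]
  graph.gen = lenl([-8, -2, 4, 8]) = 4
  north.gen = concat([-8, -2, 4, 8], [-4, -2]) = [-8, -2, 4, 8, -4, -2]
  filter.gen = headl([-8, -2, 4, 8, -4, -2]) = -8
  tables.gen = neg(4) = -4
  omega.gen = sub(4, -4) = 8
  alpha.gen = max2(8, -8) = 8
  model.gen = min2(-2, 8) = -2
  audit.gen = mul(-2, -8) = 16
  patch.gen = mul(16, 4) = 64
  stats.gen = min2(64, 16) = 16

Propagation after the edit:
  north.gen: runs — lexer.txt [-4, -2]->[6]; result [-8, -2, 4, 8, 6].
  filter.gen: runs — north.gen [-8, -2, 4, 8, -4, -2]->[-8, -2, 4, 8, 6]; result -8 (same value as before).
  alpha.gen: checked — values it read are unchanged (omega.gen unchanged, filter.gen unchanged); reused cached 8 without running.
  model.gen: checked — values it read are unchanged (router.txt unchanged, alpha.gen unchanged); reused cached -2 without running.
  audit.gen: checked — values it read are unchanged (model.gen unchanged, check.txt unchanged); reused cached 16 without running.
  patch.gen: checked — values it read are unchanged (audit.gen unchanged, graph.gen unchanged); reused cached 64 without running.
  stats.gen: checked — values it read are unchanged (patch.gen unchanged, audit.gen unchanged); reused cached 16 without running.

Key observation: the change is absorbed at filter.gen — it re-runs but produces the same value, and the output's value is unchanged.

New value of stats.gen: 16.
Target commands that run: filter.gen, north.gen — 2 in total.
Values that change: lexer.txt, north.gen.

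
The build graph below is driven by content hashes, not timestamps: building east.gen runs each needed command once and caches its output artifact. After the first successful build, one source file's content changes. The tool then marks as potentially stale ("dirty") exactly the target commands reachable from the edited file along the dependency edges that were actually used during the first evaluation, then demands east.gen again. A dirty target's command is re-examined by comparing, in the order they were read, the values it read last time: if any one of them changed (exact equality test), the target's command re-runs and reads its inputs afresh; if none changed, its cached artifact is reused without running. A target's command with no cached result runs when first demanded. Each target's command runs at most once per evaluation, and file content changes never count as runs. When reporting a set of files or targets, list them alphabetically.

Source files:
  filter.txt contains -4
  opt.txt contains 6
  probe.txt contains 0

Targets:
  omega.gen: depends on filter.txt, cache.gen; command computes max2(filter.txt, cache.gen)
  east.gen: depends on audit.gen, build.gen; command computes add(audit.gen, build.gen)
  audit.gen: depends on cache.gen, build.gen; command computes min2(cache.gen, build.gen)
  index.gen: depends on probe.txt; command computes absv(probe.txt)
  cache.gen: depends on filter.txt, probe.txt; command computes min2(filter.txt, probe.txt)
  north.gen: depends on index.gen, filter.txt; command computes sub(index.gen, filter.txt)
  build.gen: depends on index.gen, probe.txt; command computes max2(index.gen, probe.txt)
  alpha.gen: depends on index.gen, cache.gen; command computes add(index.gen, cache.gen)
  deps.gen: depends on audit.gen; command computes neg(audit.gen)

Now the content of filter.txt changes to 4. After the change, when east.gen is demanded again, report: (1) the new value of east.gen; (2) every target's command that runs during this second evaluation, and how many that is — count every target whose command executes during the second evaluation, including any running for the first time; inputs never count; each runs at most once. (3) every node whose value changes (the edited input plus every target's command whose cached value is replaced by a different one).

east.gen now evaluates to 0.
Run set: audit.gen, cache.gen, east.gen (3 run).
Changed values: audit.gen, cache.gen, east.gen, filter.txt.

Initial pass — values computed on the first demand:
  cache.gen = min2(-4, 0) = -4
  index.gen = absv(0) = 0
  build.gen = max2(0, 0) = 0
  audit.gen = min2(-4, 0) = -4
  east.gen = add(-4, 0) = -4

Second demand — change propagation:
  cache.gen: re-runs because filter.txt -4->4; new result 0.
  audit.gen: re-runs because cache.gen -4->0; new result 0.
  east.gen: re-runs because audit.gen -4->0; new result 0.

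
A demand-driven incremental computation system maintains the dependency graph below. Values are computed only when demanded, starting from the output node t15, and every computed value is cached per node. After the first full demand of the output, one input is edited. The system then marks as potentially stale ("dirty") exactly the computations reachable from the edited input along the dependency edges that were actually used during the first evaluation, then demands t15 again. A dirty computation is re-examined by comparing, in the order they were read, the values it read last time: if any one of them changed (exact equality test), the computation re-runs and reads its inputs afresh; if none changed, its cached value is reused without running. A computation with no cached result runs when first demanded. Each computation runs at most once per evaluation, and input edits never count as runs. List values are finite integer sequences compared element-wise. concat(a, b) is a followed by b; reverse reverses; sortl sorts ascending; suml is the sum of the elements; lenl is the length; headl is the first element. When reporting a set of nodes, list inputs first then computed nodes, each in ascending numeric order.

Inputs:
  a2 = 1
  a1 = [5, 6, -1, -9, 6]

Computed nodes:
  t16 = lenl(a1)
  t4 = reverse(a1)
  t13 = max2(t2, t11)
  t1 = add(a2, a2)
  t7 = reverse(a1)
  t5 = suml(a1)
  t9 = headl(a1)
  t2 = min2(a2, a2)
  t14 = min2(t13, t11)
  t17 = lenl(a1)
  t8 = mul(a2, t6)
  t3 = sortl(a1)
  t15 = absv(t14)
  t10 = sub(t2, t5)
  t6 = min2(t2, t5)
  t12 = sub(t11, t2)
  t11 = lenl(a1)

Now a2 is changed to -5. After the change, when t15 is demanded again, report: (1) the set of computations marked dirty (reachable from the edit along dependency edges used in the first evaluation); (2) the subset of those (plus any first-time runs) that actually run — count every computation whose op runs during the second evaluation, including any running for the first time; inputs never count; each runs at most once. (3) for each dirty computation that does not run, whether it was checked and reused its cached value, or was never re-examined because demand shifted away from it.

First evaluation (everything demanded from the output):
  t2 = min2(1, 1) = 1
  t11 = lenl([5, 6, -1, -9, 6]) = 5
  t13 = max2(1, 5) = 5
  t14 = min2(5, 5) = 5
  t15 = absv(5) = 5

Propagation after the edit:
  t2: runs — a2 1->-5; a2 1->-5; result -5.
  t13: runs — t2 1->-5; result 5 (same value as before).
  t14: checked — values it read are unchanged (t13 unchanged, t11 unchanged); reused cached 5 without running.
  t15: checked — values it read are unchanged (t14 unchanged); reused cached 5 without running.

Key observation: the change is absorbed at t13 — it re-runs but produces the same value, and the output's value is unchanged.

Marked dirty: t2, t13, t14, t15.
Computations that run: t2, t13 — 2 in total.
Checked but reused from cache: t14, t15.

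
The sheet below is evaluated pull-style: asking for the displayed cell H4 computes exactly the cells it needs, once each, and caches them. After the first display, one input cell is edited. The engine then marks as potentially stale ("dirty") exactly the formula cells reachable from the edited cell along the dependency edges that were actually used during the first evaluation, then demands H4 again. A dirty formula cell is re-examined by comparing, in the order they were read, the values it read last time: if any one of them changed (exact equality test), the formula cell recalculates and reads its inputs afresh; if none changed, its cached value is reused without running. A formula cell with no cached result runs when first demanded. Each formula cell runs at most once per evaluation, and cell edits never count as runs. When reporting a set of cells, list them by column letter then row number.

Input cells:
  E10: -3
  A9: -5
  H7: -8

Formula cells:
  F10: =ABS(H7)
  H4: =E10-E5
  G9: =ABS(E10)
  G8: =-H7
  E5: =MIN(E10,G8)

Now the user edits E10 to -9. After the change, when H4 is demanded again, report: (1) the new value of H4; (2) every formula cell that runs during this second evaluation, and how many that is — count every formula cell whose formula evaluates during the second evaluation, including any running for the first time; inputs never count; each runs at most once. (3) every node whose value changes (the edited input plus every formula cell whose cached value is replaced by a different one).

First demand of the output computes:
  G8 = -(-8) = 8
  E5 = MIN(-3, 8) = -3
  H4 = -3 - -3 = 0

After the edit, cleaning proceeds:
  E5: a read changed (E10 -3->-9) — executes, giving -9.
  H4: a read changed (E10 -3->-9; E5 -3->-9) — executes, giving 0 — identical to its old value.

Demanding H4 again yields 0.
2 formula cells run: E5, H4.
The nodes whose values change: E5, E10.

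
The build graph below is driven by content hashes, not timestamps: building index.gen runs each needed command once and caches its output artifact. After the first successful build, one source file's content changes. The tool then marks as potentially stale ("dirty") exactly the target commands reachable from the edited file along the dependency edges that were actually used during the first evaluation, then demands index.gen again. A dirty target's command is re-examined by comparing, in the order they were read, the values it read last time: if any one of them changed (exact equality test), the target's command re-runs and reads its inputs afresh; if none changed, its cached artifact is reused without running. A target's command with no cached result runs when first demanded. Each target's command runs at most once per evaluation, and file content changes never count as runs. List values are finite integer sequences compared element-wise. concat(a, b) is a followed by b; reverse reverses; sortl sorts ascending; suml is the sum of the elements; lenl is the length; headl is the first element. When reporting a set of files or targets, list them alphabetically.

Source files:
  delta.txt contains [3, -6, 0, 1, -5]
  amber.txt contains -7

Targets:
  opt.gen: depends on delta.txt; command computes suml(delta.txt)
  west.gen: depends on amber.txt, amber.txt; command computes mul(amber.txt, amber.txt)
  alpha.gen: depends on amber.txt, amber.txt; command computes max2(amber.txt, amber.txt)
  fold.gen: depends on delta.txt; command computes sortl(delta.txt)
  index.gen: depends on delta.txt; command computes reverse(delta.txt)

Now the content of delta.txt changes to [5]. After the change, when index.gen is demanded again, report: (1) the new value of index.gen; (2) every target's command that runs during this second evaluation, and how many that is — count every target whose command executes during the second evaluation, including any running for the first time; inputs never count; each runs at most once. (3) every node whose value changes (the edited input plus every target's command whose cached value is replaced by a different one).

index.gen now evaluates to [5].
Run set: index.gen (1 run).
Changed values: delta.txt, index.gen.

Initial pass — values computed on the first demand:
  index.gen = reverse([3, -6, 0, 1, -5]) = [-5, 1, 0, -6, 3]

Second demand — change propagation:
  index.gen: re-runs because delta.txt [3, -6, 0, 1, -5]->[5]; new result [5].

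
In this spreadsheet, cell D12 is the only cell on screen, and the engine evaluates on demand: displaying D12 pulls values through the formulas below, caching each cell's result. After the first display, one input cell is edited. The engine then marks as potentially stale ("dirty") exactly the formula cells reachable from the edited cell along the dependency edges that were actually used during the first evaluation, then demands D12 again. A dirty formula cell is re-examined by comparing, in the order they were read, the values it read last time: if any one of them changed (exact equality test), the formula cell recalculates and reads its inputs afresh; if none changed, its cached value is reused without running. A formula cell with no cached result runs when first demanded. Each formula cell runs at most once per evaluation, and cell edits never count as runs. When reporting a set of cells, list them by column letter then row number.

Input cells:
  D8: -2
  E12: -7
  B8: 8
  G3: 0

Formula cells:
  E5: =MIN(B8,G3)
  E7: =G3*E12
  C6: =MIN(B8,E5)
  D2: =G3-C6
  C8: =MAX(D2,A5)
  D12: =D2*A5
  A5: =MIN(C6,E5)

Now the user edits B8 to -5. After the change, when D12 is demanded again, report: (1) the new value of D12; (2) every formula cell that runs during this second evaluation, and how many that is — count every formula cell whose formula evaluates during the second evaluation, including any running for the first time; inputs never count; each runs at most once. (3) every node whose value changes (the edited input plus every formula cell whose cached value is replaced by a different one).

D12 now evaluates to -25.
Run set: A5, C6, D2, D12, E5 (5 run).
Changed values: A5, B8, C6, D2, D12, E5.

Initial pass — values computed on the first demand:
  E5 = MIN(8, 0) = 0
  C6 = MIN(8, 0) = 0
  A5 = MIN(0, 0) = 0
  D2 = 0 - 0 = 0
  D12 = 0 * 0 = 0

Second demand — change propagation:
  E5: re-runs because B8 8->-5; new result -5.
  C6: re-runs because B8 8->-5; E5 0->-5; new result -5.
  A5: re-runs because C6 0->-5; E5 0->-5; new result -5.
  D2: re-runs because C6 0->-5; new result 5.
  D12: re-runs because D2 0->5; A5 0->-5; new result -25.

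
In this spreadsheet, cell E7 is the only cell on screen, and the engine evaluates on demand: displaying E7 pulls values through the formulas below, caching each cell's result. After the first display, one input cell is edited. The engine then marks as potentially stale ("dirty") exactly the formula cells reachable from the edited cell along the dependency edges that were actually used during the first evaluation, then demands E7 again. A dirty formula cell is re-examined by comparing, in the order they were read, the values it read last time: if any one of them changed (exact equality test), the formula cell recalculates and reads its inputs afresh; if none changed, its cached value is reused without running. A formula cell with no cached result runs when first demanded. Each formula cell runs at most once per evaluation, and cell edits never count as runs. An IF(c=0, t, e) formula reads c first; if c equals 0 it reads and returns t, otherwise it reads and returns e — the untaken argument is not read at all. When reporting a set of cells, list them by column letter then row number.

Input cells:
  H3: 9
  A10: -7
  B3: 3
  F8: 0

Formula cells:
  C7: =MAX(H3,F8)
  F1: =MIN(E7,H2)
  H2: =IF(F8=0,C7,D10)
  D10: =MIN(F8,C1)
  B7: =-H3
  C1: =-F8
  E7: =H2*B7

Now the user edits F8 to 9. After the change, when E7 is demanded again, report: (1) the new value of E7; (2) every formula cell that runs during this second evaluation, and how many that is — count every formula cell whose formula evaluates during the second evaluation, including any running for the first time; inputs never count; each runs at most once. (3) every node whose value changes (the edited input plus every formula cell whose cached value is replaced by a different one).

E7 now evaluates to 81.
Run set: C1, D10, E7, H2 (4 run).
Changed values: E7, F8, H2.
The important point: the flipped condition redirects demand; C7 is left stale, never re-checked.

Initial pass — values computed on the first demand:
  B7 = -(9) = -9
  C7 = MAX(9, 0) = 9
  H2 = IF(F8=0: F8=0 -> then branch C7) = 9
  E7 = 9 * -9 = -81

Second demand — change propagation:
  C1: newly demanded (no cache) — executes and yields -9.
  C7: dirty yet unreached — the second evaluation never asks for it.
  D10: newly demanded (no cache) — executes and yields -9.
  H2: re-runs because F8 0->9; new result -9.
  E7: re-runs because H2 9->-9; new result 81.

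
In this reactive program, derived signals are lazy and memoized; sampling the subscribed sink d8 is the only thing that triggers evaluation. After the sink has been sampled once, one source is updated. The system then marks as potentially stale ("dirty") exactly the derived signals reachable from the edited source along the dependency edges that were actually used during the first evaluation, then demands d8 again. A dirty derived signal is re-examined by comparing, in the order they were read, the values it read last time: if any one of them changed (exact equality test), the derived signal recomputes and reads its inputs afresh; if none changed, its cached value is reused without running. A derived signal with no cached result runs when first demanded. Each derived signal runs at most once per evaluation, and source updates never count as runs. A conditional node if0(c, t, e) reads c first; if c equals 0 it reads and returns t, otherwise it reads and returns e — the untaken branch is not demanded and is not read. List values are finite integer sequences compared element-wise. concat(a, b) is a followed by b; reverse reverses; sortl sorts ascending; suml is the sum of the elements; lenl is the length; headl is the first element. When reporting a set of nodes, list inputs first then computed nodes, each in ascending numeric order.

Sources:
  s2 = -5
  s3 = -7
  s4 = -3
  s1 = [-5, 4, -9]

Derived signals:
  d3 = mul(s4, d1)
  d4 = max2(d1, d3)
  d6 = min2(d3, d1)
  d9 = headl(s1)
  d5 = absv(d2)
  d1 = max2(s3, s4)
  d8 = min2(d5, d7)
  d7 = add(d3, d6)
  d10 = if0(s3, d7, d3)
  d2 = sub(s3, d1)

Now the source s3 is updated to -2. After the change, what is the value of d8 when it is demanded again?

Demanding d8 again yields 0.

First demand of the output computes:
  d1 = max2(-7, -3) = -3
  d2 = sub(-7, -3) = -4
  d3 = mul(-3, -3) = 9
  d5 = absv(-4) = 4
  d6 = min2(9, -3) = -3
  d7 = add(9, -3) = 6
  d8 = min2(4, 6) = 4

After the edit, cleaning proceeds:
  d1: a read changed (s3 -7->-2) — executes, giving -2.
  d2: a read changed (s3 -7->-2; d1 -3->-2) — executes, giving 0.
  d3: a read changed (d1 -3->-2) — executes, giving 6.
  d5: a read changed (d2 -4->0) — executes, giving 0.
  d6: a read changed (d3 9->6; d1 -3->-2) — executes, giving -2.
  d7: a read changed (d3 9->6; d6 -3->-2) — executes, giving 4.
  d8: a read changed (d5 4->0; d7 6->4) — executes, giving 0.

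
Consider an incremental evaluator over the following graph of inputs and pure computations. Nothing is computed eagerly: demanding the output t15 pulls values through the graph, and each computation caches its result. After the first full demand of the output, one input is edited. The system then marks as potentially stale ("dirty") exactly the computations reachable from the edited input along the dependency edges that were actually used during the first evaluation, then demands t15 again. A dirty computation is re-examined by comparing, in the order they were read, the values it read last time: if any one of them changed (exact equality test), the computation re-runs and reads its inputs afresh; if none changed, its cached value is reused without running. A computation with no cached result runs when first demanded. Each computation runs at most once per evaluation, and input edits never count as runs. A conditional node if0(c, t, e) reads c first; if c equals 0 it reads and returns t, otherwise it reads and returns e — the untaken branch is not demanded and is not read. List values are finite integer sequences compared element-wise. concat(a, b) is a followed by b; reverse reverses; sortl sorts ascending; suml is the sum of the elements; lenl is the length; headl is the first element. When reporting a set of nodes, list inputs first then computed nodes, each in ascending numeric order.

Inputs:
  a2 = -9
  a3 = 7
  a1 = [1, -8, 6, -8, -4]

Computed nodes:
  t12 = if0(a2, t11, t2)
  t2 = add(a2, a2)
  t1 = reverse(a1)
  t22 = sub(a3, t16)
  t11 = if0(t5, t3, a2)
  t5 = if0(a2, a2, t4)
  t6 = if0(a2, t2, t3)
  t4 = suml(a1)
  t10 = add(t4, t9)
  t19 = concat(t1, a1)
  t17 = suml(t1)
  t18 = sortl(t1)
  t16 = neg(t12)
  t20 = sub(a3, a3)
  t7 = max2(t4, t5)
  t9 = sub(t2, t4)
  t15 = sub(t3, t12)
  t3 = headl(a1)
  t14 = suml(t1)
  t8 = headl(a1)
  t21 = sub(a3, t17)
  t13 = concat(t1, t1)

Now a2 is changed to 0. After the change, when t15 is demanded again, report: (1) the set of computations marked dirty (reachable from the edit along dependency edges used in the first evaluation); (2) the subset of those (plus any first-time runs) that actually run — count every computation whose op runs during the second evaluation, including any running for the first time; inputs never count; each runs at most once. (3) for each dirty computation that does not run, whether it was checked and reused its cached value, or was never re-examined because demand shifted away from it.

Dirty set: t2, t12, t15.
Run set: t5, t11, t12, t15 (4 run).
Left stale — demand moved off them: t2.
The important point: the flipped condition redirects demand; t2 is left stale, never re-checked.

Initial pass — values computed on the first demand:
  t2 = add(-9, -9) = -18
  t3 = headl([1, -8, 6, -8, -4]) = 1
  t12 = if0(a2=-9 -> else branch t2) = -18
  t15 = sub(1, -18) = 19

Second demand — change propagation:
  t2: dirty yet unreached — the second evaluation never asks for it.
  t5: newly demanded (no cache) — executes and yields 0.
  t11: newly demanded (no cache) — executes and yields 1.
  t12: re-runs because a2 -9->0; new result 1.
  t15: re-runs because t12 -18->1; new result 0.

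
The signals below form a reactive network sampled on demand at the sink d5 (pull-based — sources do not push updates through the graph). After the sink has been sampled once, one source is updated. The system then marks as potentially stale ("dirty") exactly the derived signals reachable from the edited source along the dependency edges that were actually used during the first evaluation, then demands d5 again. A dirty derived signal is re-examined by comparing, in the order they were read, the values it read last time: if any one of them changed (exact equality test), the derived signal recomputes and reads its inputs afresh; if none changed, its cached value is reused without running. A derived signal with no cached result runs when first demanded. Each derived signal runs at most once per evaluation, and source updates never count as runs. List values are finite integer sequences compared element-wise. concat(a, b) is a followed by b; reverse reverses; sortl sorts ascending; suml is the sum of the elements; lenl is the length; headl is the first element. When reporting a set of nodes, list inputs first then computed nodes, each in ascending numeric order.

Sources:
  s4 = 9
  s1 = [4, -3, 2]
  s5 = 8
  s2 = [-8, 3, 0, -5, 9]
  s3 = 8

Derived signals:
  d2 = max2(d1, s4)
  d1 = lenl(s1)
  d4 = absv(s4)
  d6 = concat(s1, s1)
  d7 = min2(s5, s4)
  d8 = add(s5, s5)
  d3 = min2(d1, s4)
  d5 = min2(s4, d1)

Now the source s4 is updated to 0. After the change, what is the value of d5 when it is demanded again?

Initial pass — values computed on the first demand:
  d1 = lenl([4, -3, 2]) = 3
  d5 = min2(9, 3) = 3

Second demand — change propagation:
  d5: re-runs because s4 9->0; new result 0.

d5 now evaluates to 0.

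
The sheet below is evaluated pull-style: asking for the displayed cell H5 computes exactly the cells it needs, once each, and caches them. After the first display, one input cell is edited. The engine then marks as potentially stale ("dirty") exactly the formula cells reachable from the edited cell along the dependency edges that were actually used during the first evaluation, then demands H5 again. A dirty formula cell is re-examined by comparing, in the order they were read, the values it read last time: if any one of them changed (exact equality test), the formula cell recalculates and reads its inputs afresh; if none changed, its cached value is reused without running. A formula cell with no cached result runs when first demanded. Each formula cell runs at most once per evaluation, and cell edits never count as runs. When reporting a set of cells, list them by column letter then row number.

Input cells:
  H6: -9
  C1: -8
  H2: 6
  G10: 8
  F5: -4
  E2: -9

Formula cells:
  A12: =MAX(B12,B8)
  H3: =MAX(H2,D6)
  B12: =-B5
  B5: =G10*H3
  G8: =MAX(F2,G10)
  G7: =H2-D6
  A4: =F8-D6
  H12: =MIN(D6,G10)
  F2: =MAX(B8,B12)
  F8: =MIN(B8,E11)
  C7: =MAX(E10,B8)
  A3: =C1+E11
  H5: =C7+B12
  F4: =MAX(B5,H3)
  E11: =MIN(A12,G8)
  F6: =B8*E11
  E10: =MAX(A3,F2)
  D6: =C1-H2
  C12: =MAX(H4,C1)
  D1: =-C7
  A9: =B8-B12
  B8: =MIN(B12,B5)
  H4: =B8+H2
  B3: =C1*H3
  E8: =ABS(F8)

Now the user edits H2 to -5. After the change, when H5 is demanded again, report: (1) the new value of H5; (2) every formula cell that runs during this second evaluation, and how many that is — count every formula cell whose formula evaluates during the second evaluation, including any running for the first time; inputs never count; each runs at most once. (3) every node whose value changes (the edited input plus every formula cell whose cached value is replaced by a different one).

Demanding H5 again yields 48.
13 formula cells run: A3, A12, B5, B8, B12, C7, D6, E10, E11, F2, G8, H3, H5.
The nodes whose values change: A3, A12, B5, B8, B12, C7, D6, E10, E11, F2, G8, H2, H3, H5.

First demand of the output computes:
  D6 = -8 - 6 = -14
  H3 = MAX(6, -14) = 6
  B5 = 8 * 6 = 48
  B12 = -(48) = -48
  B8 = MIN(-48, 48) = -48
  A12 = MAX(-48, -48) = -48
  F2 = MAX(-48, -48) = -48
  G8 = MAX(-48, 8) = 8
  E11 = MIN(-48, 8) = -48
  A3 = -8 + -48 = -56
  E10 = MAX(-56, -48) = -48
  C7 = MAX(-48, -48) = -48
  H5 = -48 + -48 = -96

After the edit, cleaning proceeds:
  D6: a read changed (H2 6->-5) — executes, giving -3.
  H3: a read changed (H2 6->-5; D6 -14->-3) — executes, giving -3.
  B5: a read changed (H3 6->-3) — executes, giving -24.
  B12: a read changed (B5 48->-24) — executes, giving 24.
  B8: a read changed (B12 -48->24; B5 48->-24) — executes, giving -24.
  A12: a read changed (B12 -48->24; B8 -48->-24) — executes, giving 24.
  F2: a read changed (B8 -48->-24; B12 -48->24) — executes, giving 24.
  G8: a read changed (F2 -48->24) — executes, giving 24.
  E11: a read changed (A12 -48->24; G8 8->24) — executes, giving 24.
  A3: a read changed (E11 -48->24) — executes, giving 16.
  E10: a read changed (A3 -56->16; F2 -48->24) — executes, giving 24.
  C7: a read changed (E10 -48->24; B8 -48->-24) — executes, giving 24.
  H5: a read changed (C7 -48->24; B12 -48->24) — executes, giving 48.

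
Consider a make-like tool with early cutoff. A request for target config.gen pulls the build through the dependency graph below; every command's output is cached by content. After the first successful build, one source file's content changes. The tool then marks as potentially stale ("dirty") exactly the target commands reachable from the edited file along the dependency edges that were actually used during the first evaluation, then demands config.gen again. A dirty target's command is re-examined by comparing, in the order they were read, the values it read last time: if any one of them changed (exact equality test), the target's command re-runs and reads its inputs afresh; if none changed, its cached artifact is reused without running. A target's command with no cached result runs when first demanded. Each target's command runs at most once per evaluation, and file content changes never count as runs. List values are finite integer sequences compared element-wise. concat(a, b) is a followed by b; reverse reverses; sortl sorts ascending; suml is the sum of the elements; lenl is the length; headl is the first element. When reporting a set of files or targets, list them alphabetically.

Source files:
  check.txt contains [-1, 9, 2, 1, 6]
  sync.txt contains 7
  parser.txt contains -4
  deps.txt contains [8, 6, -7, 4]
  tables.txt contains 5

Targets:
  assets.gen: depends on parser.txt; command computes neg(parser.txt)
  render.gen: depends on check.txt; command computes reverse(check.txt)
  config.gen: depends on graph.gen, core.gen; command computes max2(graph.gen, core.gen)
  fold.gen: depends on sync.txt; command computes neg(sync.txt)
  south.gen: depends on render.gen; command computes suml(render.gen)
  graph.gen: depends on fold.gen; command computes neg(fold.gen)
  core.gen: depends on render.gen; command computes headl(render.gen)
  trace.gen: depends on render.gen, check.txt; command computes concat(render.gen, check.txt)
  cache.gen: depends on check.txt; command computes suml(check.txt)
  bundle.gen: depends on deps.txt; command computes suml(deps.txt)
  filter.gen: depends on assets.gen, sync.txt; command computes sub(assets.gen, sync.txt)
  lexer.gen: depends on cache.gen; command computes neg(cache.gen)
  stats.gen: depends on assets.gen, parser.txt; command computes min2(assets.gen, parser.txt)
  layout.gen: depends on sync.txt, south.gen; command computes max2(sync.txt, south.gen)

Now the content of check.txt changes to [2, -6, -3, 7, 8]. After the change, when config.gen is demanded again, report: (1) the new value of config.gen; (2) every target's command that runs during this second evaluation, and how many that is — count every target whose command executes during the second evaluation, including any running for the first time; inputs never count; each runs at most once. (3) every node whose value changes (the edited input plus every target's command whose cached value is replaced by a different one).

Demanding config.gen again yields 8.
3 target commands run: config.gen, core.gen, render.gen.
The nodes whose values change: check.txt, config.gen, core.gen, render.gen.

First demand of the output computes:
  fold.gen = neg(7) = -7
  graph.gen = neg(-7) = 7
  render.gen = reverse([-1, 9, 2, 1, 6]) = [6, 1, 2, 9, -1]
  core.gen = headl([6, 1, 2, 9, -1]) = 6
  config.gen = max2(7, 6) = 7

After the edit, cleaning proceeds:
  render.gen: a read changed (check.txt [-1, 9, 2, 1, 6]->[2, -6, -3, 7, 8]) — executes, giving [8, 7, -3, -6, 2].
  core.gen: a read changed (render.gen [6, 1, 2, 9, -1]->[8, 7, -3, -6, 2]) — executes, giving 8.
  config.gen: a read changed (core.gen 6->8) — executes, giving 8.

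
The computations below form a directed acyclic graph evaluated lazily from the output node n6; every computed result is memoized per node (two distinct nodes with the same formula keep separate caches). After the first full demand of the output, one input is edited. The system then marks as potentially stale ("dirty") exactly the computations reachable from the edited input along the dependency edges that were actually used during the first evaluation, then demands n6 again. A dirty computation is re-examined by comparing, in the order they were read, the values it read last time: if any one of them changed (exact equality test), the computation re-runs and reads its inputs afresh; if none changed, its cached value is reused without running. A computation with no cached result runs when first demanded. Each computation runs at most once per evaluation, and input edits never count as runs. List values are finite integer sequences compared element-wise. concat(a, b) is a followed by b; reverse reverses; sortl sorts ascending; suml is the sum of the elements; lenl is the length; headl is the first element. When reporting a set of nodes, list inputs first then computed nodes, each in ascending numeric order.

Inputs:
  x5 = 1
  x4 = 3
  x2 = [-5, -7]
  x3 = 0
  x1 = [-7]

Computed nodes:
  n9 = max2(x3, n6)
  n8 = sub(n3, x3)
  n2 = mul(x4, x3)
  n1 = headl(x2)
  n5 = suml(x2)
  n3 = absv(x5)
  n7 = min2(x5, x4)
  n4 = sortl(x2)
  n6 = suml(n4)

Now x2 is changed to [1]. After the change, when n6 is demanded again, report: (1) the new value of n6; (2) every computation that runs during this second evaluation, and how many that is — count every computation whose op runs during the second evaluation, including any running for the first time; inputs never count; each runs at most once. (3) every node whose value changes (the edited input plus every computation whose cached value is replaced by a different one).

Demanding n6 again yields 1.
2 computations run: n4, n6.
The nodes whose values change: x2, n4, n6.

First demand of the output computes:
  n4 = sortl([-5, -7]) = [-7, -5]
  n6 = suml([-7, -5]) = -12

After the edit, cleaning proceeds:
  n4: a read changed (x2 [-5, -7]->[1]) — executes, giving [1].
  n6: a read changed (n4 [-7, -5]->[1]) — executes, giving 1.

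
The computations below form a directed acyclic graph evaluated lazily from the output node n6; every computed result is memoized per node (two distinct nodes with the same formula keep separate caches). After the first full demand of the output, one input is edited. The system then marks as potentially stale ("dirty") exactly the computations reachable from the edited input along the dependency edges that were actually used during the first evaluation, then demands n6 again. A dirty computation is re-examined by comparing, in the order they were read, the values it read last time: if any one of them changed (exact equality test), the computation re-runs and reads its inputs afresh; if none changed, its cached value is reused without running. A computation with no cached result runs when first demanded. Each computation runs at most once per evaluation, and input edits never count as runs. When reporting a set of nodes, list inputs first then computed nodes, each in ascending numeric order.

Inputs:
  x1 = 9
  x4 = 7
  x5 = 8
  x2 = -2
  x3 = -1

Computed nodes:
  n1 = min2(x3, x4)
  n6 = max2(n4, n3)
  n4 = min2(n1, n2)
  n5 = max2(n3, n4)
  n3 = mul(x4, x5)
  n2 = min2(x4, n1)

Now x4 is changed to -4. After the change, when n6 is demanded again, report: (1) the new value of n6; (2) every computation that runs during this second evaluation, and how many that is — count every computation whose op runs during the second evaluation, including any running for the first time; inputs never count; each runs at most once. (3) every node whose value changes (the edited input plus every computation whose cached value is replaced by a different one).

Demanding n6 again yields -4.
5 computations run: n1, n2, n3, n4, n6.
The nodes whose values change: x4, n1, n2, n3, n4, n6.

First demand of the output computes:
  n1 = min2(-1, 7) = -1
  n2 = min2(7, -1) = -1
  n3 = mul(7, 8) = 56
  n4 = min2(-1, -1) = -1
  n6 = max2(-1, 56) = 56

After the edit, cleaning proceeds:
  n1: a read changed (x4 7->-4) — executes, giving -4.
  n2: a read changed (x4 7->-4; n1 -1->-4) — executes, giving -4.
  n3: a read changed (x4 7->-4) — executes, giving -32.
  n4: a read changed (n1 -1->-4; n2 -1->-4) — executes, giving -4.
  n6: a read changed (n4 -1->-4; n3 56->-32) — executes, giving -4.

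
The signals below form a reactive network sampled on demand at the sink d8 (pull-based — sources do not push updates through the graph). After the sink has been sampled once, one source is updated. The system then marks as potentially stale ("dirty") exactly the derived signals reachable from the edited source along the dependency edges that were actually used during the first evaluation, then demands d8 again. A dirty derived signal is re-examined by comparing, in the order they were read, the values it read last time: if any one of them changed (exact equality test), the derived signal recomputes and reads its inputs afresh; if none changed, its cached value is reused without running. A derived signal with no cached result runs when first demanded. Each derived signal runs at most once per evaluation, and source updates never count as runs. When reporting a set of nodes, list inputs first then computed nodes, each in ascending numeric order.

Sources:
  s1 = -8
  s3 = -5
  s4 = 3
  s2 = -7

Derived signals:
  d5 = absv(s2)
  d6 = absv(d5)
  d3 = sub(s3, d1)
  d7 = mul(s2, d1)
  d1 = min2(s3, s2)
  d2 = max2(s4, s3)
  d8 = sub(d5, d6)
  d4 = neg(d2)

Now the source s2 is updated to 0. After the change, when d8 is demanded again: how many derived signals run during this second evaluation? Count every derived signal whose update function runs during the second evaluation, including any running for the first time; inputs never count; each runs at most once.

Initial pass — values computed on the first demand:
  d5 = absv(-7) = 7
  d6 = absv(7) = 7
  d8 = sub(7, 7) = 0

Second demand — change propagation:
  d5: re-runs because s2 -7->0; new result 0.
  d6: re-runs because d5 7->0; new result 0.
  d8: re-runs because d5 7->0; d6 7->0; new result 0 (unchanged).

Run set: d5, d6, d8 (3 run).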